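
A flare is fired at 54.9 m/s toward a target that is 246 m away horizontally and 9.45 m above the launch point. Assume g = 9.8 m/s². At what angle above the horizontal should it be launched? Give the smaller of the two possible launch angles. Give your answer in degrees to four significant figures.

Trajectory: y = x tanθ − g x² (1 + tan²θ)/(2v₀²). With x = 246, y = 9.45, v₀ = 54.9, g = 9.80:
98.38 tan²θ − 246 tanθ + (107.8) = 0.
tanθ = [246 ± √(246² − 4 × 98.38 × (107.8))] / (2 × 98.38) = (246 ± 134.5) / 196.8, giving tanθ = 0.5669 or 1.934.
θ = 29.55° or 62.65°; the smaller is 29.55°.

29.55°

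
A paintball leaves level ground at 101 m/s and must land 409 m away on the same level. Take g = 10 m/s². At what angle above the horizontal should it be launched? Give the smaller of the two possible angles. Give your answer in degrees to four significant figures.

11.82°

R = v₀² sin 2θ / g gives sin 2θ = gR/v₀² = 10.0·409/101² = 0.4009.
2θ = 23.64° or 180° − 23.64° = 156.4°, so θ = 11.82° or 78.18°.
The smaller angle is 11.82°.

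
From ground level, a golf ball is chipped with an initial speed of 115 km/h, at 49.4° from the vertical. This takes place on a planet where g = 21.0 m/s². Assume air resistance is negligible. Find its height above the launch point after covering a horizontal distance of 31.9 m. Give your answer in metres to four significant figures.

9.179 m

Convert: 115 km/h = 115/3.6 = 31.94 m/s.
Horizontal component vₓ = 31.94 sin 49.4° = 24.25 m/s; vertical v_y0 = 31.94 cos 49.4° = 20.79 m/s.
At x = 31.9 m, t = x/vₓ = 31.9/24.25 = 1.315 s.
Height: y = v_y0 t − ½ g t² = 20.79 × 1.315 − 10.50 × 1.315² = 27.34 − 18.16 = 9.179 m.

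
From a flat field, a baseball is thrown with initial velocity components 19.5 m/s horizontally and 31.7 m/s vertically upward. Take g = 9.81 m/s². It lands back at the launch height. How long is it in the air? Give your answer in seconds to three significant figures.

6.46 s

It returns to y = 0 when t = 2 v_y0 / g = 2(31.70)/9.81 = 6.463 s.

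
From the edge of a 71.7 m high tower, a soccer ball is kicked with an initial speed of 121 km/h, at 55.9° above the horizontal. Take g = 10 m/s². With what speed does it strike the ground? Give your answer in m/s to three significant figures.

Convert: 121 km/h = 121/3.6 = 33.61 m/s.
vₓ = 33.61 cos 55.9° = 18.84 m/s; v_y0 = 33.61 sin 55.9° = 27.83 m/s.
Vertical motion (up positive, ground at y = 0): 5.000 t² − (27.83) t − 71.7 = 0, so t = (27.83 + √(27.83² + 2·10.0·71.7)) / 10.0 = (27.83 + 47.00) / 10.0 = 7.483 s.
Vertical velocity at impact: v_y = v_y0 − g t = 27.83 − 10.0 × 7.483 = −47.00 m/s.
Speed: |v| = √(vₓ² + v_y²) = √(18.84² + 47.00²) = 50.63 m/s.

50.6 m/s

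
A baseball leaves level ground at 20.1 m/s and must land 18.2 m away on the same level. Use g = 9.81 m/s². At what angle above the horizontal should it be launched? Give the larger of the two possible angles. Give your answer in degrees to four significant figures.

76.89°

From R = (v₀²/g) sin 2θ: sin 2θ = 9.81 × 18.2 / 404.01 = 0.4419.
2θ = 26.23° or 180° − 26.23° = 153.8°, so θ = 13.11° or 76.89°.
The larger angle is 76.89°.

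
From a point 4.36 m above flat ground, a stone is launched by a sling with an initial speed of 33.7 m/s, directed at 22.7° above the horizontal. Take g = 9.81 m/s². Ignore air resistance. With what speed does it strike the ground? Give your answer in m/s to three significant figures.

Resolve: vₓ = 33.70 cos 22.7° = 31.09 m/s and v_y0 = 33.70 sin 22.7° = 13.01 m/s.
Vertical motion (up positive, ground at y = 0): 4.905 t² − (13.01) t − 4.36 = 0, so t = (13.01 + √(13.01² + 2·9.81·4.36)) / 9.81 = (13.01 + 15.96) / 9.81 = 2.952 s.
Vertical velocity at impact: v_y = v_y0 − g t = 13.01 − 9.81 × 2.952 = −15.96 m/s.
Speed: |v| = √(vₓ² + v_y²) = √(31.09² + 15.96²) = 34.95 m/s.

34.9 m/s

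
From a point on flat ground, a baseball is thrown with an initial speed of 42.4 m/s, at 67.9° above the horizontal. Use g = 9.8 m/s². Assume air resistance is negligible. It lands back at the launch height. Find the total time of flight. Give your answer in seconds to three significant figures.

8.02 s

Resolve: vₓ = 42.40 cos 67.9° = 15.95 m/s and v_y0 = 42.40 sin 67.9° = 39.28 m/s.
Landing at launch height ⇒ T = 2 v_y0 / g = 2 × 39.28 / 9.80 = 8.017 s.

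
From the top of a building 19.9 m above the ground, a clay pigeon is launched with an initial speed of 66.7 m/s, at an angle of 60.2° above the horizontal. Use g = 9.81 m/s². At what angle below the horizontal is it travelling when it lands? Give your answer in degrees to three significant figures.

61.5°

Horizontal component vₓ = 66.70 cos 60.2° = 33.15 m/s; vertical v_y0 = 66.70 sin 60.2° = 57.88 m/s.
With up positive and y = 0 at the ground: y(t) = 19.9 + (57.88) t − 4.905 t². Setting y = 0 and taking the positive root: t = [57.88 + √(57.88² + 2·9.81·19.9)] / 9.81 = (57.88 + 61.16) / 9.81 = 12.13 s.
At impact: v_y = v_y0 − g t = −61.16 m/s; vₓ = 33.15 m/s.
Angle below horizontal: arctan(|v_y|/vₓ) = arctan(61.16/33.15) = 61.54°.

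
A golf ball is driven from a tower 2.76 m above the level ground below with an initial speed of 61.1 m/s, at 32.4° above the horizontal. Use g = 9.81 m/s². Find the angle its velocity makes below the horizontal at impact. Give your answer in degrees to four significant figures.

Resolve: vₓ = 61.10 cos 32.4° = 51.59 m/s and v_y0 = 61.10 sin 32.4° = 32.74 m/s.
With up positive and y = 0 at the ground: y(t) = 2.76 + (32.74) t − 4.905 t². Setting y = 0 and taking the positive root: t = [32.74 + √(32.74² + 2·9.81·2.76)] / 9.81 = (32.74 + 33.56) / 9.81 = 6.758 s.
At impact: v_y = v_y0 − g t = −33.56 m/s; vₓ = 51.59 m/s.
Angle below horizontal: arctan(|v_y|/vₓ) = arctan(33.56/51.59) = 33.04°.

33.04°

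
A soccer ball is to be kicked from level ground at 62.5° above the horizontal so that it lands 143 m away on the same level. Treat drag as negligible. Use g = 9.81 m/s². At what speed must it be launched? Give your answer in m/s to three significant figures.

On level ground R = v₀² sin 2θ / g ⇒ v₀ = √(gR / sin 2θ).
v₀ = √(9.81 × 143 / sin 125.0°) = √(1403 / 0.8192) = √1712.5 = 41.38 m/s.

41.4 m/s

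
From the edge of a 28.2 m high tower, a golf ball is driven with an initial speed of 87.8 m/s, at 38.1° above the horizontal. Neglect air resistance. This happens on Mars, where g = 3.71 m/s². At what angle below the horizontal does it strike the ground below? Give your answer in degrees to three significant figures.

39.1°

vₓ = 87.80 cos 38.1° = 69.09 m/s; v_y0 = 87.80 sin 38.1° = 54.18 m/s.
The projectile lands when y = 28.2 + (54.18) t − ½·3.71·t² = 0. Positive root: t = (54.18 + √(54.18² + 2·3.71·28.2)) / 3.71 = (54.18 + 56.07) / 3.71 = 29.72 s.
At impact: v_y = v_y0 − g t = −56.07 m/s; vₓ = 69.09 m/s.
Angle below horizontal: arctan(|v_y|/vₓ) = arctan(56.07/69.09) = 39.06°.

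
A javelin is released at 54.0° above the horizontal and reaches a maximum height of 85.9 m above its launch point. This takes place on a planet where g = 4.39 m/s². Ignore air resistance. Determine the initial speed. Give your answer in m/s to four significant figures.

At the peak v_y = 0, so v_y0 = √(2gH) = √(2 × 4.39 × 85.9) = 27.46 m/s.
v_y0 = v₀ sin θ ⇒ v₀ = 27.46 / sin 54.0° = 33.95 m/s.

33.95 m/s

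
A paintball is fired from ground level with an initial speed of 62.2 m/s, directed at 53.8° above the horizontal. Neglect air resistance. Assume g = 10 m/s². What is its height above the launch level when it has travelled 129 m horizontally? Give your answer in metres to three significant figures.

Horizontal component vₓ = 62.20 cos 53.8° = 36.74 m/s; vertical v_y0 = 62.20 sin 53.8° = 50.19 m/s.
x = vₓ t ⇒ t = 129/36.74 = 3.512 s.
Height: y = v_y0 t − ½ g t² = 50.19 × 3.512 − 5.000 × 3.512² = 176.3 − 61.66 = 114.6 m.

115 m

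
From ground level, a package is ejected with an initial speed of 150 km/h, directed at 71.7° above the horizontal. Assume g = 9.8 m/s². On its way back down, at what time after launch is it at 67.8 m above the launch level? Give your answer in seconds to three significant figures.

5.60 s

Convert: 150 km/h = 150/3.6 = 41.67 m/s.
vₓ = 41.67 cos 71.7° = 13.08 m/s; v_y0 = 41.67 sin 71.7° = 39.56 m/s.
Set y = v_y0 t − ½ g t² = 67.8: 4.900 t² − 39.56 t + 67.8 = 0.
Quadratic formula: t = (39.56 ± √236.07) / 9.80 = (39.56 ± 15.36) / 9.80 → t = 2.469 s or 5.604 s.
The descending-branch root is 5.604 s.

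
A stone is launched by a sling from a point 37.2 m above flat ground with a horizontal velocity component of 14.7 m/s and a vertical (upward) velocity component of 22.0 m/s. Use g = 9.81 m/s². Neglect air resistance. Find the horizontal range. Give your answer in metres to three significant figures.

Vertical motion (up positive, ground at y = 0): 4.905 t² − (22.00) t − 37.2 = 0, so t = (22.00 + √(22.00² + 2·9.81·37.2)) / 9.81 = (22.00 + 34.84) / 9.81 = 5.794 s.
Horizontal distance: R = vₓ t = 14.70 × 5.794 = 85.17 m.

85.2 m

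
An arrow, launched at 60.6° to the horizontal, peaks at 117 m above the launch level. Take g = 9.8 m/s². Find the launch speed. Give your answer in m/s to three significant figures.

55.0 m/s

At the peak v_y = 0, so v_y0 = √(2gH) = √(2 × 9.80 × 117) = 47.89 m/s.
v_y0 = v₀ sin θ ⇒ v₀ = 47.89 / sin 60.6° = 54.97 m/s.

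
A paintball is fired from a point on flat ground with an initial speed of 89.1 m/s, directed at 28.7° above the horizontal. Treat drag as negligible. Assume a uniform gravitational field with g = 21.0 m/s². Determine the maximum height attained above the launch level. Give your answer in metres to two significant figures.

44 m

Resolve: vₓ = 89.10 cos 28.7° = 78.15 m/s and v_y0 = 89.10 sin 28.7° = 42.79 m/s.
At the apex v_y = 0, so H = v_y0²/(2g) = 42.79²/42.00 = 43.59 m.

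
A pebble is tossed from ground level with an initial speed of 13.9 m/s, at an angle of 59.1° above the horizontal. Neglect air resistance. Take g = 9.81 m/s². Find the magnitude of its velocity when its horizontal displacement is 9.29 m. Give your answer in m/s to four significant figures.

7.187 m/s

vₓ = 13.90 cos 59.1° = 7.138 m/s; v_y0 = 13.90 sin 59.1° = 11.93 m/s.
At x = 9.29 m, t = x/vₓ = 9.29/7.138 = 1.301 s.
Vertical velocity there: v_y = v_y0 − g t = 11.93 − 9.81 × 1.301 = −0.8401 m/s.
Speed: √(vₓ² + v_y²) = √(7.138² + 0.8401²) = 7.187 m/s.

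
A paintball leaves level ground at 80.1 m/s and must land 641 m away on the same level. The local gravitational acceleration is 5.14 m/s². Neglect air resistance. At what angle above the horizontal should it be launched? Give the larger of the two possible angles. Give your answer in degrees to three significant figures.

74.6°

Level-ground range R = v₀² sin(2θ)/g ⇒ sin(2θ) = gR/v₀² = 5.14 × 641 / 80.1² = 0.5135.
2θ = 30.90° or 180° − 30.90° = 149.1°, so θ = 15.45° or 74.55°.
The larger angle is 74.55°.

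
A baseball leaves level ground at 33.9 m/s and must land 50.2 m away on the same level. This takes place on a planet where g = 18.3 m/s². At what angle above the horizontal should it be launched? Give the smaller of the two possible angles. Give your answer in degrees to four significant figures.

R = v₀² sin 2θ / g gives sin 2θ = gR/v₀² = 18.3·50.2/33.9² = 0.7994.
2θ = 53.07° or 180° − 53.07° = 126.9°, so θ = 26.54° or 63.46°.
The smaller angle is 26.54°.

26.54°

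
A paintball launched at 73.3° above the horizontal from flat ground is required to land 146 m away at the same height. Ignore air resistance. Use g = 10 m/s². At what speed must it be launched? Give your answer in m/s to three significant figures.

Level-ground range: R = v₀² sin(2θ)/g, so v₀ = √(gR / sin 2θ).
v₀ = √(10.0 × 146 / sin 146.6°) = √(1460 / 0.5505) = √2652.2 = 51.50 m/s.

51.5 m/s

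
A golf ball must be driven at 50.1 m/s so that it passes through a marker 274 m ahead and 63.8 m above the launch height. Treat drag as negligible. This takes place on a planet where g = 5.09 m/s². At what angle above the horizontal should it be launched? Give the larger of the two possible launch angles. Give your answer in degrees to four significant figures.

Trajectory: y = x tanθ − g x² (1 + tan²θ)/(2v₀²). With x = 274, y = 63.8, v₀ = 50.1, g = 5.09:
76.12 tan²θ − 274 tanθ + (139.9) = 0.
tanθ = [274 ± √(274² − 4 × 76.12 × (139.9))] / (2 × 76.12) = (274 ± 180.2) / 152.2, giving tanθ = 0.6161 or 2.983.
θ = 31.64° or 71.47°; the larger is 71.47°.

71.47°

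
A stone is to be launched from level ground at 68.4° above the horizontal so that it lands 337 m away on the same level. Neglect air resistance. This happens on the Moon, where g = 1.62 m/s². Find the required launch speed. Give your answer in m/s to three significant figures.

Level-ground range: R = v₀² sin(2θ)/g, so v₀ = √(gR / sin 2θ).
v₀ = √(1.62 × 337 / sin 136.8°) = √(545.9 / 0.6845) = √797.52 = 28.24 m/s.

28.2 m/s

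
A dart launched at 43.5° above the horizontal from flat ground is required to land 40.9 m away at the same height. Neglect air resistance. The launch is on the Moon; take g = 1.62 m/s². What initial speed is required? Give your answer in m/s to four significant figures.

8.145 m/s

Level-ground range: R = v₀² sin(2θ)/g, so v₀ = √(gR / sin 2θ).
v₀ = √(1.62 × 40.9 / sin 87.00°) = √(66.26 / 0.9986) = √66.349 = 8.145 m/s.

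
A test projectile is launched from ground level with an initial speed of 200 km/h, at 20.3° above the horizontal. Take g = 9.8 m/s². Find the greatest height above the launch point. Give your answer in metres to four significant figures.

Convert: 200 km/h = 200/3.6 = 55.56 m/s.
vₓ = 55.56 cos 20.3° = 52.10 m/s; v_y0 = 55.56 sin 20.3° = 19.27 m/s.
Peak height H = v_y0² / (2g) = 371.49 / 19.60 = 18.95 m.

18.95 m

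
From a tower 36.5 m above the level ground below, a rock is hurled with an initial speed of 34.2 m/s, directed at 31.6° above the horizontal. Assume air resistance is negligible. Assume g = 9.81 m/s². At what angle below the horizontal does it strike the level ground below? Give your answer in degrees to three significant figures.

47.9°

vₓ = 34.20 cos 31.6° = 29.13 m/s; v_y0 = 34.20 sin 31.6° = 17.92 m/s.
The projectile lands when y = 36.5 + (17.92) t − ½·9.81·t² = 0. Positive root: t = (17.92 + √(17.92² + 2·9.81·36.5)) / 9.81 = (17.92 + 32.21) / 9.81 = 5.110 s.
At impact: v_y = v_y0 − g t = −32.21 m/s; vₓ = 29.13 m/s.
Angle below horizontal: arctan(|v_y|/vₓ) = arctan(32.21/29.13) = 47.87°.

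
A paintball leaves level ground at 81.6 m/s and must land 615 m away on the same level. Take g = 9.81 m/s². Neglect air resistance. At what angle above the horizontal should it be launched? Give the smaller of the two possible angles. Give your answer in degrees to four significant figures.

32.48°

From R = (v₀²/g) sin 2θ: sin 2θ = 9.81 × 615 / 6658.6 = 0.9061.
2θ = 64.97° or 180° − 64.97° = 115.0°, so θ = 32.48° or 57.52°.
The smaller angle is 32.48°.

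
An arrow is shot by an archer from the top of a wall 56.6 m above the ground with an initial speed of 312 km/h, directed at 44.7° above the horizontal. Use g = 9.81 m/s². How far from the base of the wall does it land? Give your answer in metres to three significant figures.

819 m

Convert: 312 km/h = 312/3.6 = 86.67 m/s.
Resolve: vₓ = 86.67 cos 44.7° = 61.60 m/s and v_y0 = 86.67 sin 44.7° = 60.96 m/s.
Vertical motion (up positive, ground at y = 0): 4.905 t² − (60.96) t − 56.6 = 0, so t = (60.96 + √(60.96² + 2·9.81·56.6)) / 9.81 = (60.96 + 69.47) / 9.81 = 13.30 s.
Horizontal distance: R = vₓ t = 61.60 × 13.30 = 819.1 m.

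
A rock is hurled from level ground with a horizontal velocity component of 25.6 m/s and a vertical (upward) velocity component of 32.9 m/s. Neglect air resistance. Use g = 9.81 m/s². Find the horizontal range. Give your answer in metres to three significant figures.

Flight time T = 2 v_y0 / g = 6.707 s.
Horizontal distance R = vₓ T = 25.60 × 6.707 = 171.7 m.

172 m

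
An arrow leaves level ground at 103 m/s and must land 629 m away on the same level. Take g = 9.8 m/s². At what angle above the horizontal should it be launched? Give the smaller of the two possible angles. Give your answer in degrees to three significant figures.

Level-ground range R = v₀² sin(2θ)/g ⇒ sin(2θ) = gR/v₀² = 9.80 × 629 / 103² = 0.5810.
2θ = 35.52° or 180° − 35.52° = 144.5°, so θ = 17.76° or 72.24°.
The smaller angle is 17.76°.

17.8°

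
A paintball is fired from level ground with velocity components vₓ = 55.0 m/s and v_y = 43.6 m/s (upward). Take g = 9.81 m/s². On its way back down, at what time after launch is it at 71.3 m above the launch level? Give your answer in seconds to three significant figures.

Height y(t) = 43.60 t − 4.905 t² = 71.3 gives 4.905 t² − 43.60 t + 71.3 = 0.
Quadratic formula: t = (43.60 ± √502.05) / 9.81 = (43.60 ± 22.41) / 9.81 → t = 2.160 s or 6.728 s.
The descending-branch root is 6.728 s.

6.73 s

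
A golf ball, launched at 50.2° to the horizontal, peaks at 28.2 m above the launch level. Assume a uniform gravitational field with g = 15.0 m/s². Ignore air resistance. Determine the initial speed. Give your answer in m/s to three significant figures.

37.9 m/s

At the peak v_y = 0, so v_y0 = √(2gH) = √(2 × 15.0 × 28.2) = 29.09 m/s.
v_y0 = v₀ sin θ ⇒ v₀ = 29.09 / sin 50.2° = 37.86 m/s.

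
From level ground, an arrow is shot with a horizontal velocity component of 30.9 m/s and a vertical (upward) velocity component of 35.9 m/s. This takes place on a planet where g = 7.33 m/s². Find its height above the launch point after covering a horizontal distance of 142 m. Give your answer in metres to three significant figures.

Time to reach x = 142 m: t = x/vₓ = 142/30.90 = 4.595 s.
Height: y = v_y0 t − ½ g t² = 35.90 × 4.595 − 3.665 × 4.595² = 165.0 − 77.40 = 87.58 m.

87.6 m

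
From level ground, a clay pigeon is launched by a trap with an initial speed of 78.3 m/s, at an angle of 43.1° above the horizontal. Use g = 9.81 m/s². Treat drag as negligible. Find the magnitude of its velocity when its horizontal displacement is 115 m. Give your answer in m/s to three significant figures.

vₓ = 78.30 cos 43.1° = 57.17 m/s; v_y0 = 78.30 sin 43.1° = 53.50 m/s.
At x = 115 m, t = x/vₓ = 115/57.17 = 2.011 s.
Vertical velocity there: v_y = v_y0 − g t = 53.50 − 9.81 × 2.011 = 33.77 m/s.
Speed: √(vₓ² + v_y²) = √(57.17² + 33.77²) = 66.40 m/s.

66.4 m/s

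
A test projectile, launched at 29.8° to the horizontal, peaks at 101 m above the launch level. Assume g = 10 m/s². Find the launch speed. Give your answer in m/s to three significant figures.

90.4 m/s

At the peak v_y = 0, so v_y0 = √(2gH) = √(2 × 10.0 × 101) = 44.94 m/s.
v_y0 = v₀ sin θ ⇒ v₀ = 44.94 / sin 29.8° = 90.44 m/s.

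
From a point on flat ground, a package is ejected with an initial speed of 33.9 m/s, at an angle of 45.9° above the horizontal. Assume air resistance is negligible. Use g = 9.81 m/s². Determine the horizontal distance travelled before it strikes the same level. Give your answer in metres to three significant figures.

Components: vₓ = 33.90 cos 45.9° = 23.59 m/s, v_y0 = 33.90 sin 45.9° = 24.34 m/s.
Flight time T = 2 v_y0 / g = 4.963 s.
Range: R = vₓ T = 23.59 × 4.963 = 117.1 m.

117 m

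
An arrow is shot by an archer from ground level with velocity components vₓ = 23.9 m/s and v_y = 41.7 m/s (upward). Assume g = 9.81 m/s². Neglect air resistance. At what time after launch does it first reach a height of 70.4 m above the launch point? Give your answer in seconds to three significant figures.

Require v_y0 t − ½ g t² = 70.4, i.e. 4.905 t² − 41.70 t + 70.4 = 0.
t = [41.70 ± √(41.70² − 2·9.81·70.4)] / 9.81 = (41.70 ± 18.91) / 9.81, so t = 2.323 s or t = 6.179 s.
The first (ascending) time is 2.323 s.

2.32 s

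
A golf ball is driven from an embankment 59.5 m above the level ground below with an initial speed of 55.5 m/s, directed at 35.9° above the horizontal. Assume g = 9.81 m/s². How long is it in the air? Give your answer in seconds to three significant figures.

Resolve: vₓ = 55.50 cos 35.9° = 44.96 m/s and v_y0 = 55.50 sin 35.9° = 32.54 m/s.
With up positive and y = 0 at the ground: y(t) = 59.5 + (32.54) t − 4.905 t². Setting y = 0 and taking the positive root: t = [32.54 + √(32.54² + 2·9.81·59.5)] / 9.81 = (32.54 + 47.19) / 9.81 = 8.127 s.

8.13 s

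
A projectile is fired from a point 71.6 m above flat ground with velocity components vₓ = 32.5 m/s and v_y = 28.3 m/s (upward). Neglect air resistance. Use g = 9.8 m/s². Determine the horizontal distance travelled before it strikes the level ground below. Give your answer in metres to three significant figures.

250 m

With up positive and y = 0 at the ground: y(t) = 71.6 + (28.30) t − 4.900 t². Setting y = 0 and taking the positive root: t = [28.30 + √(28.30² + 2·9.80·71.6)] / 9.80 = (28.30 + 46.95) / 9.80 = 7.679 s.
Horizontal distance: R = vₓ t = 32.50 × 7.679 = 249.6 m.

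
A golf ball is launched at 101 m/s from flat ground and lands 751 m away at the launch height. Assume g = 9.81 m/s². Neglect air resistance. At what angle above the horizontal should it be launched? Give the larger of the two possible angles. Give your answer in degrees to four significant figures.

66.88°

Level-ground range R = v₀² sin(2θ)/g ⇒ sin(2θ) = gR/v₀² = 9.81 × 751 / 101² = 0.7222.
2θ = 46.24° or 180° − 46.24° = 133.8°, so θ = 23.12° or 66.88°.
The larger angle is 66.88°.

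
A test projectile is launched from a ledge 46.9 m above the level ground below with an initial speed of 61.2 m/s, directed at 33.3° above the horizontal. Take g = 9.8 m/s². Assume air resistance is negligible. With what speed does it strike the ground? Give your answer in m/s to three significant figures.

68.3 m/s

vₓ = 61.20 cos 33.3° = 51.15 m/s; v_y0 = 61.20 sin 33.3° = 33.60 m/s.
The projectile lands when y = 46.9 + (33.60) t − ½·9.80·t² = 0. Positive root: t = (33.60 + √(33.60² + 2·9.80·46.9)) / 9.80 = (33.60 + 45.26) / 9.80 = 8.047 s.
Vertical velocity at impact: v_y = v_y0 − g t = 33.60 − 9.80 × 8.047 = −45.26 m/s.
Speed: |v| = √(vₓ² + v_y²) = √(51.15² + 45.26²) = 68.30 m/s.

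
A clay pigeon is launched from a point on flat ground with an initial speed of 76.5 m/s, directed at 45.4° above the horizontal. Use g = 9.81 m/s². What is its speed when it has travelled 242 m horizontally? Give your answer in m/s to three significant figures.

54.7 m/s

vₓ = 76.50 cos 45.4° = 53.71 m/s; v_y0 = 76.50 sin 45.4° = 54.47 m/s.
Time to reach x = 242 m: t = x/vₓ = 242/53.71 = 4.505 s.
Vertical velocity there: v_y = v_y0 − g t = 54.47 − 9.81 × 4.505 = 10.27 m/s.
Speed: √(vₓ² + v_y²) = √(53.71² + 10.27²) = 54.69 m/s.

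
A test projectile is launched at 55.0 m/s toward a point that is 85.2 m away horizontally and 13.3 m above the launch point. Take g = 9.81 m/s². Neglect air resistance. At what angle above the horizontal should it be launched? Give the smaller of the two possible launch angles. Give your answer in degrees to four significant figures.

Trajectory: y = x tanθ − g x² (1 + tan²θ)/(2v₀²). With x = 85.2, y = 13.3, v₀ = 55.0, g = 9.81:
11.77 tan²θ − 85.2 tanθ + (25.07) = 0.
tanθ = [85.2 ± √(85.2² − 4 × 11.77 × (25.07))] / (2 × 11.77) = (85.2 ± 77.97) / 23.54, giving tanθ = 0.3073 or 6.931.
θ = 17.08° or 81.79°; the smaller is 17.08°.

17.08°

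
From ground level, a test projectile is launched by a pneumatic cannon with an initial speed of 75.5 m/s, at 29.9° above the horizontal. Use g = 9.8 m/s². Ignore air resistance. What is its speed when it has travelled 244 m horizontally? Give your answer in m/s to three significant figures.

vₓ = 75.50 cos 29.9° = 65.45 m/s; v_y0 = 75.50 sin 29.9° = 37.64 m/s.
Time to reach x = 244 m: t = x/vₓ = 244/65.45 = 3.728 s.
Vertical velocity there: v_y = v_y0 − g t = 37.64 − 9.80 × 3.728 = 1.101 m/s.
Speed: √(vₓ² + v_y²) = √(65.45² + 1.101²) = 65.46 m/s.

65.5 m/s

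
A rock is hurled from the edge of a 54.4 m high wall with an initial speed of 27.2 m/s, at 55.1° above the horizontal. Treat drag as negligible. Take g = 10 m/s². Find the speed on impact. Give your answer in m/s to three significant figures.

Horizontal component vₓ = 27.20 cos 55.1° = 15.56 m/s; vertical v_y0 = 27.20 sin 55.1° = 22.31 m/s.
With up positive and y = 0 at the ground: y(t) = 54.4 + (22.31) t − 5.000 t². Setting y = 0 and taking the positive root: t = [22.31 + √(22.31² + 2·10.0·54.4)] / 10.0 = (22.31 + 39.82) / 10.0 = 6.213 s.
Vertical velocity at impact: v_y = v_y0 − g t = 22.31 − 10.0 × 6.213 = −39.82 m/s.
Speed: |v| = √(vₓ² + v_y²) = √(15.56² + 39.82²) = 42.75 m/s.

42.8 m/s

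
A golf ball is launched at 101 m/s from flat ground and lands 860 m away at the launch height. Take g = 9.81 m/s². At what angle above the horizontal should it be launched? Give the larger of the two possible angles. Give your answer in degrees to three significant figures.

Level-ground range R = v₀² sin(2θ)/g ⇒ sin(2θ) = gR/v₀² = 9.81 × 860 / 101² = 0.8270.
2θ = 55.80° or 180° − 55.80° = 124.2°, so θ = 27.90° or 62.10°.
The larger angle is 62.10°.

62.1°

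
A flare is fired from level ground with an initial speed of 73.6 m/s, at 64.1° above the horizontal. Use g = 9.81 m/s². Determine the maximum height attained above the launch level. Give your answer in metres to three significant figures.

Components: vₓ = 73.60 cos 64.1° = 32.15 m/s, v_y0 = 73.60 sin 64.1° = 66.21 m/s.
Peak height H = v_y0² / (2g) = 4383.4 / 19.62 = 223.4 m.

223 m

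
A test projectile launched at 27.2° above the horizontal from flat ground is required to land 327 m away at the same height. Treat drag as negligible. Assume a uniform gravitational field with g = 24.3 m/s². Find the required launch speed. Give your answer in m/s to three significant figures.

From R = (v₀² / g) sin 2θ: v₀ = √(gR / sin 2θ).
v₀ = √(24.3 × 327 / sin 54.40°) = √(7946 / 0.8131) = √9772.6 = 98.86 m/s.

98.9 m/s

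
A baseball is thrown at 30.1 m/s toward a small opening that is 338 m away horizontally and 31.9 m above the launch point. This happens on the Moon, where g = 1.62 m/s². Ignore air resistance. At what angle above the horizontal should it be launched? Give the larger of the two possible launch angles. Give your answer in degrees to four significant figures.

Trajectory: y = x tanθ − g x² (1 + tan²θ)/(2v₀²). With x = 338, y = 31.9, v₀ = 30.1, g = 1.62:
102.1 tan²θ − 338 tanθ + (134.0) = 0.
tanθ = [338 ± √(338² − 4 × 102.1 × (134.0))] / (2 × 102.1) = (338 ± 243.9) / 204.3, giving tanθ = 0.4607 or 2.849.
θ = 24.74° or 70.66°; the larger is 70.66°.

70.66°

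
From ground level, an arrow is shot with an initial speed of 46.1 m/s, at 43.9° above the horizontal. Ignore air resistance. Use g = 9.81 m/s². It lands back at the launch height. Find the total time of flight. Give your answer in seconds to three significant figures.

6.52 s

Components: vₓ = 46.10 cos 43.9° = 33.22 m/s, v_y0 = 46.10 sin 43.9° = 31.97 m/s.
It returns to y = 0 when t = 2 v_y0 / g = 2(31.97)/9.81 = 6.517 s.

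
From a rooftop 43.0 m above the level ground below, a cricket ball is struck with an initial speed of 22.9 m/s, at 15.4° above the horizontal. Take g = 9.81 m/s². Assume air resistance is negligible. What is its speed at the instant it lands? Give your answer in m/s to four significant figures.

36.99 m/s

Resolve: vₓ = 22.90 cos 15.4° = 22.08 m/s and v_y0 = 22.90 sin 15.4° = 6.081 m/s.
With up positive and y = 0 at the ground: y(t) = 43.0 + (6.081) t − 4.905 t². Setting y = 0 and taking the positive root: t = [6.081 + √(6.081² + 2·9.81·43.0)] / 9.81 = (6.081 + 29.68) / 9.81 = 3.645 s.
Vertical velocity at impact: v_y = v_y0 − g t = 6.081 − 9.81 × 3.645 = −29.68 m/s.
Speed: |v| = √(vₓ² + v_y²) = √(22.08² + 29.68²) = 36.99 m/s.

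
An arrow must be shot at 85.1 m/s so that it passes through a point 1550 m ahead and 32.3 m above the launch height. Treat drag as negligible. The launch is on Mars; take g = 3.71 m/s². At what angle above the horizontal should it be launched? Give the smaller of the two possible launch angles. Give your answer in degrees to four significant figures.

Trajectory: y = x tanθ − g x² (1 + tan²θ)/(2v₀²). With x = 1550, y = 32.3, v₀ = 85.1, g = 3.71:
615.4 tan²θ − 1550 tanθ + (647.7) = 0.
tanθ = [1550 ± √(1550² − 4 × 615.4 × (647.7))] / (2 × 615.4) = (1550 ± 899.0) / 1231, giving tanθ = 0.5289 or 1.990.
θ = 27.88° or 63.32°; the smaller is 27.88°.

27.88°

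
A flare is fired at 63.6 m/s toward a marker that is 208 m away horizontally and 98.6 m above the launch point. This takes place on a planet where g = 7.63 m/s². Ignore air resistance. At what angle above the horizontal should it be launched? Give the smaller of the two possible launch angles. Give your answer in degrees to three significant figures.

Trajectory: y = x tanθ − g x² (1 + tan²θ)/(2v₀²). With x = 208, y = 98.6, v₀ = 63.6, g = 7.63:
40.80 tan²θ − 208 tanθ + (139.4) = 0.
tanθ = [208 ± √(208² − 4 × 40.80 × (139.4))] / (2 × 40.80) = (208 ± 143.2) / 81.61, giving tanθ = 0.7938 or 4.304.
θ = 38.44° or 76.92°; the smaller is 38.44°.

38.4°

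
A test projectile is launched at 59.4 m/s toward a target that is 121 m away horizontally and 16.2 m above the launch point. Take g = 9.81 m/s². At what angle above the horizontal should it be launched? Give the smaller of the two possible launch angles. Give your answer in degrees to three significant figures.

Trajectory: y = x tanθ − g x² (1 + tan²θ)/(2v₀²). With x = 121, y = 16.2, v₀ = 59.4, g = 9.81:
20.35 tan²θ − 121 tanθ + (36.55) = 0.
tanθ = [121 ± √(121² − 4 × 20.35 × (36.55))] / (2 × 20.35) = (121 ± 108.0) / 40.71, giving tanθ = 0.3192 or 5.626.
θ = 17.70° or 79.92°; the smaller is 17.70°.

17.7°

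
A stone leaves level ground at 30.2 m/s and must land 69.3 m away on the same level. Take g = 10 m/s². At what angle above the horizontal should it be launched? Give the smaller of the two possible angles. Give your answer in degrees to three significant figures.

24.7°

R = v₀² sin 2θ / g gives sin 2θ = gR/v₀² = 10.0·69.3/30.2² = 0.7598.
2θ = 49.45° or 180° − 49.45° = 130.6°, so θ = 24.72° or 65.28°.
The smaller angle is 24.72°.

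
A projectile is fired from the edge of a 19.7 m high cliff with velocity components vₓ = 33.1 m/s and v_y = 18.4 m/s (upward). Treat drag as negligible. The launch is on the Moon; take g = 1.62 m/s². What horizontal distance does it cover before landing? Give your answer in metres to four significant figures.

Vertical motion (up positive, ground at y = 0): 0.8100 t² − (18.40) t − 19.7 = 0, so t = (18.40 + √(18.40² + 2·1.62·19.7)) / 1.62 = (18.40 + 20.06) / 1.62 = 23.74 s.
Horizontal distance: R = vₓ t = 33.10 × 23.74 = 785.8 m.

785.8 m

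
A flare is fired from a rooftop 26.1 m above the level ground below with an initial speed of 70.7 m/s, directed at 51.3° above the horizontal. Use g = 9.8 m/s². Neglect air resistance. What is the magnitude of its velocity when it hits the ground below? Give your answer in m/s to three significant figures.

74.2 m/s

Components: vₓ = 70.70 cos 51.3° = 44.20 m/s, v_y0 = 70.70 sin 51.3° = 55.18 m/s.
With up positive and y = 0 at the ground: y(t) = 26.1 + (55.18) t − 4.900 t². Setting y = 0 and taking the positive root: t = [55.18 + √(55.18² + 2·9.80·26.1)] / 9.80 = (55.18 + 59.63) / 9.80 = 11.72 s.
Vertical velocity at impact: v_y = v_y0 − g t = 55.18 − 9.80 × 11.72 = −59.63 m/s.
Speed: |v| = √(vₓ² + v_y²) = √(44.20² + 59.63²) = 74.23 m/s.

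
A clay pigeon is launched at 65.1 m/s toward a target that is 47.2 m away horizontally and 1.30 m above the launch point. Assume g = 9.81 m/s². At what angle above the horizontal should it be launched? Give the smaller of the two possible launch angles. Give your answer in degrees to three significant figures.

Trajectory: y = x tanθ − g x² (1 + tan²θ)/(2v₀²). With x = 47.2, y = 1.30, v₀ = 65.1, g = 9.81:
2.578 tan²θ − 47.2 tanθ + (3.878) = 0.
tanθ = [47.2 ± √(47.2² − 4 × 2.578 × (3.878))] / (2 × 2.578) = (47.2 ± 46.77) / 5.157, giving tanθ = 0.08254 or 18.22.
θ = 4.719° or 86.86°; the smaller is 4.719°.

4.72°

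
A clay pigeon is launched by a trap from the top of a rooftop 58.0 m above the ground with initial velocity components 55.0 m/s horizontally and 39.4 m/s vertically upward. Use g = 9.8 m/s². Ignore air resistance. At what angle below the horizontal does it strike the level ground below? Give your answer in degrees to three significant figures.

With up positive and y = 0 at the ground: y(t) = 58.0 + (39.40) t − 4.900 t². Setting y = 0 and taking the positive root: t = [39.40 + √(39.40² + 2·9.80·58.0)] / 9.80 = (39.40 + 51.86) / 9.80 = 9.312 s.
At impact: v_y = v_y0 − g t = −51.86 m/s; vₓ = 55.00 m/s.
Angle below horizontal: arctan(|v_y|/vₓ) = arctan(51.86/55.00) = 43.32°.

43.3°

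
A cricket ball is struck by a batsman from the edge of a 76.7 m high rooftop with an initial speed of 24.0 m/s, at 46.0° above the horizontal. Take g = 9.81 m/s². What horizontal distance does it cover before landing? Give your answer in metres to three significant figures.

102 m

vₓ = 24.00 cos 46.0° = 16.67 m/s; v_y0 = 24.00 sin 46.0° = 17.26 m/s.
Vertical motion (up positive, ground at y = 0): 4.905 t² − (17.26) t − 76.7 = 0, so t = (17.26 + √(17.26² + 2·9.81·76.7)) / 9.81 = (17.26 + 42.46) / 9.81 = 6.088 s.
Horizontal distance: R = vₓ t = 16.67 × 6.088 = 101.5 m.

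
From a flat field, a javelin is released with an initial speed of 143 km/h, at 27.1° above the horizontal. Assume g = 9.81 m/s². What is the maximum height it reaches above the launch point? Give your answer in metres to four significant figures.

Convert: 143 km/h = 143/3.6 = 39.72 m/s.
vₓ = 39.72 cos 27.1° = 35.36 m/s; v_y0 = 39.72 sin 27.1° = 18.10 m/s.
Peak height H = v_y0² / (2g) = 327.44 / 19.62 = 16.69 m.

16.69 m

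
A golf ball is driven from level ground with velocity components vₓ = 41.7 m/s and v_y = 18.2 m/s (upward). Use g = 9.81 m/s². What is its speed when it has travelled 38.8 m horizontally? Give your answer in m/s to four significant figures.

x = vₓ t ⇒ t = 38.8/41.70 = 0.9305 s.
Vertical velocity there: v_y = v_y0 − g t = 18.20 − 9.81 × 0.9305 = 9.072 m/s.
Speed: √(vₓ² + v_y²) = √(41.70² + 9.072²) = 42.68 m/s.

42.68 m/s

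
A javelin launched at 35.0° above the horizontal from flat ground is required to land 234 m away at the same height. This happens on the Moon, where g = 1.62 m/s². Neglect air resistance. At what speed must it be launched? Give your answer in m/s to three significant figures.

On level ground R = v₀² sin 2θ / g ⇒ v₀ = √(gR / sin 2θ).
v₀ = √(1.62 × 234 / sin 70.00°) = √(379.1 / 0.9397) = √403.41 = 20.09 m/s.

20.1 m/s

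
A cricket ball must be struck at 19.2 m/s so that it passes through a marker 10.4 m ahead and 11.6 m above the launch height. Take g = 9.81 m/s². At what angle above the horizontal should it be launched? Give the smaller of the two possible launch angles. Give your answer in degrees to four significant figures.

Trajectory: y = x tanθ − g x² (1 + tan²θ)/(2v₀²). With x = 10.4, y = 11.6, v₀ = 19.2, g = 9.81:
1.439 tan²θ − 10.4 tanθ + (13.04) = 0.
tanθ = [10.4 ± √(10.4² − 4 × 1.439 × (13.04))] / (2 × 1.439) = (10.4 ± 5.753) / 2.878, giving tanθ = 1.614 or 5.612.
θ = 58.23° or 79.90°; the smaller is 58.23°.

58.23°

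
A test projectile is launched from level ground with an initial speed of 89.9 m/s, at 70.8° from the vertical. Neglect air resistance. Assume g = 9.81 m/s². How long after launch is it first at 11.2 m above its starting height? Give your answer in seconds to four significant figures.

0.4062 s

Horizontal component vₓ = 89.90 sin 70.8° = 84.90 m/s; vertical v_y0 = 89.90 cos 70.8° = 29.57 m/s.
Set y = v_y0 t − ½ g t² = 11.2: 4.905 t² − 29.57 t + 11.2 = 0.
Quadratic formula: t = (29.57 ± √654.35) / 9.81 = (29.57 ± 25.58) / 9.81 → t = 0.4062 s or 5.621 s.
The first (ascending) time is 0.4062 s.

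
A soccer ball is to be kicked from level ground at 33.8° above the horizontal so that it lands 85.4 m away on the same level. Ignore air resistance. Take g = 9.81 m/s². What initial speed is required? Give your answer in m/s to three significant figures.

30.1 m/s

Level-ground range: R = v₀² sin(2θ)/g, so v₀ = √(gR / sin 2θ).
v₀ = √(9.81 × 85.4 / sin 67.60°) = √(837.8 / 0.9245) = √906.15 = 30.10 m/s.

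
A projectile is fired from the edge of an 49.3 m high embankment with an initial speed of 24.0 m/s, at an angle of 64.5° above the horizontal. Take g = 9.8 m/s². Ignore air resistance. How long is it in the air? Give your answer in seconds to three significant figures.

6.08 s

Horizontal component vₓ = 24.00 cos 64.5° = 10.33 m/s; vertical v_y0 = 24.00 sin 64.5° = 21.66 m/s.
The projectile lands when y = 49.3 + (21.66) t − ½·9.80·t² = 0. Positive root: t = (21.66 + √(21.66² + 2·9.80·49.3)) / 9.80 = (21.66 + 37.89) / 9.80 = 6.077 s.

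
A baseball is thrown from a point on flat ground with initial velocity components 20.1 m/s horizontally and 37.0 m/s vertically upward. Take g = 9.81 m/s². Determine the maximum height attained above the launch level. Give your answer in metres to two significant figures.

Peak height H = v_y0² / (2g) = 1369.0 / 19.62 = 69.78 m.

70 m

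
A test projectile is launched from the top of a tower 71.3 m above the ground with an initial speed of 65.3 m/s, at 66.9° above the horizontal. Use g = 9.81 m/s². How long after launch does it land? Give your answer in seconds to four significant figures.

13.34 s

Horizontal component vₓ = 65.30 cos 66.9° = 25.62 m/s; vertical v_y0 = 65.30 sin 66.9° = 60.06 m/s.
The projectile lands when y = 71.3 + (60.06) t − ½·9.81·t² = 0. Positive root: t = (60.06 + √(60.06² + 2·9.81·71.3)) / 9.81 = (60.06 + 70.76) / 9.81 = 13.34 s.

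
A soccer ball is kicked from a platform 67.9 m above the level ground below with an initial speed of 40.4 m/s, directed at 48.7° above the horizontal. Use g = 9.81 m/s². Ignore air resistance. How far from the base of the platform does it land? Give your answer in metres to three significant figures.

212 m

Resolve: vₓ = 40.40 cos 48.7° = 26.66 m/s and v_y0 = 40.40 sin 48.7° = 30.35 m/s.
The projectile lands when y = 67.9 + (30.35) t − ½·9.81·t² = 0. Positive root: t = (30.35 + √(30.35² + 2·9.81·67.9)) / 9.81 = (30.35 + 47.47) / 9.81 = 7.933 s.
Horizontal distance: R = vₓ t = 26.66 × 7.933 = 211.5 m.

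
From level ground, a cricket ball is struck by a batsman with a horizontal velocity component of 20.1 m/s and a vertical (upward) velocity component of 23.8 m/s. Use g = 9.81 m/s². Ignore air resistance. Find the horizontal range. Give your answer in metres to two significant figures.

98 m

Flight time T = 2 v_y0 / g = 4.852 s.
Horizontal distance R = vₓ T = 20.10 × 4.852 = 97.53 m.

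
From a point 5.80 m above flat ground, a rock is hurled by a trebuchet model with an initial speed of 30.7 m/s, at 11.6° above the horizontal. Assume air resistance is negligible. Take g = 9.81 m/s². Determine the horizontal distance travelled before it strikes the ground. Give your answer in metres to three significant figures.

56.7 m

Components: vₓ = 30.70 cos 11.6° = 30.07 m/s, v_y0 = 30.70 sin 11.6° = 6.173 m/s.
Vertical motion (up positive, ground at y = 0): 4.905 t² − (6.173) t − 5.80 = 0, so t = (6.173 + √(6.173² + 2·9.81·5.80)) / 9.81 = (6.173 + 12.32) / 9.81 = 1.886 s.
Horizontal distance: R = vₓ t = 30.07 × 1.886 = 56.71 m.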